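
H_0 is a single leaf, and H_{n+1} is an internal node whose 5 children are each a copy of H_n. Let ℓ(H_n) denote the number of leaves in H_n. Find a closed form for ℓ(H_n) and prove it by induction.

Claim: ℓ(H_n) = 5^n.

Base case: ℓ(H_0) = 1, and 5^0 = 1.
Assume ℓ(H_r) = 5^r.
Then ℓ(H_{r+1}) = 5·ℓ(H_r) = 5·5^r = 5^{r+1}.
Hence ℓ(H_n) = 5^n for every n ≥ 0, by induction.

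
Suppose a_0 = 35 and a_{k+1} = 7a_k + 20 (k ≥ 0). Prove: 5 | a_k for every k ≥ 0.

Base case: a_0 = 35 = 5·7, so 5 | a_0.
Assume 5 | a_r, so a_r = 5t for some integer t.
Then a_{r+1} = 7a_r + 20 = 7·(5t) + 20 = 5(7t + 4), so 5 | a_{r+1}.
This completes the inductive step, so 5 | a_k for all k ≥ 0.

5 | a_k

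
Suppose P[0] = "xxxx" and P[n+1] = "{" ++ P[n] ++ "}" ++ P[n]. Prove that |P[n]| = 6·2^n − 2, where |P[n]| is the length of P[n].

Base case: |P[0]| = 4, and 6·2^0 − 2 = 4.
Assume |P[r]| = 6·2^r − 2.
Then |P[r+1]| = 1 + |P[r]| + 1 + |P[r]| = 2|P[r]| + 2 = 2(6·2^r − 2) + 2 = 6·2^{r+1} − 4 + 2 = 6·2^{r+1} − 2.
By induction, |P[n]| = 6·2^n − 2 for all n ≥ 0.

|P[n]| = 6·2^n − 2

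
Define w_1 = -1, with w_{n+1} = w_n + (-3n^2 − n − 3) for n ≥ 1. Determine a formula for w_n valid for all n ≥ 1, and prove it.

Claim: w_n = -n^3 + n^2 − 3n + 2.

Base case: w_1 = -1, and -1^3 + 1^2 − 3·1 + 2 = -1.
Assume w_m = -m^3 + m^2 − 3m + 2.
Then w_{m+1} = w_m + (-3m^2 − m − 3) = (-m^3 + m^2 − 3m + 2) + (-3m^2 − m − 3) = -m^3 − 2m^2 − 4m − 1,
and -(m+1)^3 + (m+1)^2 − 3·(m+1) + 2 = -m^3 − 2m^2 − 4m − 1.
This completes the inductive step, so w_n = -n^3 + n^2 − 3n + 2 for all n ≥ 1.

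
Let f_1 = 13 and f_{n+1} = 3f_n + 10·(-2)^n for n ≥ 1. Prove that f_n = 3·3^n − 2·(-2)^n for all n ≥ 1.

Base case: f_1 = 13, and 3·3^1 − 2·(-2)^1 = 9 + 4 = 13.
Assume f_k = 3·3^k − 2·(-2)^k for some k ≥ 1.
Then f_{k+1} = 3f_k + 10·(-2)^k = 3·(3·3^k − 2·(-2)^k) + 10·(-2)^k = 3·3^{k+1} − 6·(-2)^k + 10·(-2)^k = 3·3^{k+1} + 4·(-2)^k = 3·3^{k+1} − 2·(-2)^{k+1}.
This completes the inductive step, so f_n = 3·3^n − 2·(-2)^n for all n ≥ 1.

f_n = 3·3^n − 2·(-2)^n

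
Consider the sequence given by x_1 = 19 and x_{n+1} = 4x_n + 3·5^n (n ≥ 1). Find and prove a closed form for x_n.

Claim: x_n = 4^n + 3·5^n.

Base case: x_1 = 19, and 4^1 + 3·5^1 = 4 + 15 = 19.
Assume x_k = 4^k + 3·5^k for some k ≥ 1.
Then x_{k+1} = 4x_k + 3·5^k = 4·(4^k + 3·5^k) + 3·5^k = 4^{k+1} + 12·5^k + 3·5^k = 4^{k+1} + 15·5^k = 4^{k+1} + 3·5^{k+1}.
By induction, x_n = 4^n + 3·5^n for all n ≥ 1.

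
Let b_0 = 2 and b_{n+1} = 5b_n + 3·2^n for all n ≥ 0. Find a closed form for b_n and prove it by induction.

Claim: b_n = 3·5^n − 2^n.

Base case: b_0 = 2, and 3·5^0 − 2^0 = 3 − 1 = 2.
Assume b_j = 3·5^j − 2^j for some j ≥ 0.
Then b_{j+1} = 5b_j + 3·2^j = 5·(3·5^j − 2^j) + 3·2^j = 3·5^{j+1} − 5·2^j + 3·2^j = 3·5^{j+1} − 2·2^j = 3·5^{j+1} − 2^{j+1}.
Hence b_n = 3·5^n − 2^n for every n ≥ 0, by induction.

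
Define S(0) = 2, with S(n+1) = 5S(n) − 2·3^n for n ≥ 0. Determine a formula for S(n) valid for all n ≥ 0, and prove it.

Claim: S(n) = 5^n + 3^n.

Base case: S(0) = 2, and 5^0 + 3^0 = 1 + 1 = 2.
Assume S(k) = 5^k + 3^k for some k ≥ 0.
Then S(k+1) = 5S(k) − 2·3^k = 5·(5^k + 3^k) − 2·3^k = 5^{k+1} + 5·3^k − 2·3^k = 5^{k+1} + 3·3^k = 5^{k+1} + 3^{k+1}.
So the formula holds for k+1, and by induction S(n) = 5^n + 3^n for all n ≥ 0.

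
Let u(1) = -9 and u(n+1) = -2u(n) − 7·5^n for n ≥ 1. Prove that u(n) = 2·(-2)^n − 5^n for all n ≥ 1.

Base case: u(1) = -9, and 2·(-2)^1 − 5^1 = -4 − 5 = -9.
Assume u(m) = 2·(-2)^m − 5^m for some m ≥ 1.
Then u(m+1) = -2u(m) − 7·5^m = -2·(2·(-2)^m − 5^m) − 7·5^m = 2·(-2)^{m+1} + 2·5^m − 7·5^m = 2·(-2)^{m+1} − 5·5^m = 2·(-2)^{m+1} − 5^{m+1}.
By induction, u(n) = 2·(-2)^n − 5^n for all n ≥ 1.

u(n) = 2·(-2)^n − 5^n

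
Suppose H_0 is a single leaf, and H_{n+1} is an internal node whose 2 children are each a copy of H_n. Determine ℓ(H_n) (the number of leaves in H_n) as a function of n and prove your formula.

Claim: ℓ(H_n) = 2^n.

Base case: ℓ(H_0) = 1, and 2^0 = 1.
Assume ℓ(H_k) = 2^k.
Then ℓ(H_{k+1}) = 2·ℓ(H_k) = 2·2^k = 2^{k+1}.
Hence ℓ(H_n) = 2^n for every n ≥ 0, by induction.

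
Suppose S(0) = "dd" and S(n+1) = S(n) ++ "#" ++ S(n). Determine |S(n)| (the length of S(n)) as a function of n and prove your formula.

Claim: |S(n)| = 3·2^n − 1.

Base case: |S(0)| = 2, and 3·2^0 − 1 = 2.
Assume |S(j)| = 3·2^j − 1.
Then |S(j+1)| = |S(j)| + 1 + |S(j)| = 2|S(j)| + 1 = 2(3·2^j − 1) + 1 = 3·2^{j+1} − 2 + 1 = 3·2^{j+1} − 1.
This completes the inductive step, so |S(n)| = 3·2^n − 1 for all n ≥ 0.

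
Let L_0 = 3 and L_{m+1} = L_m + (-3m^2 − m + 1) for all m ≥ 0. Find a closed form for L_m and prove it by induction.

Claim: L_m = -m^3 + m^2 + m + 3.

Base case: L_0 = 3, and -0^3 + 0^2 + 0 + 3 = 3.
Assume L_r = -r^3 + r^2 + r + 3.
Then L_{r+1} = L_r + (-3r^2 − r + 1) = (-r^3 + r^2 + r + 3) + (-3r^2 − r + 1) = -r^3 − 2r^2 + 4,
and -(r+1)^3 + (r+1)^2 + (r+1) + 3 = -r^3 − 2r^2 + 4.
This completes the inductive step, so L_m = -m^3 + m^2 + m + 3 for all m ≥ 0.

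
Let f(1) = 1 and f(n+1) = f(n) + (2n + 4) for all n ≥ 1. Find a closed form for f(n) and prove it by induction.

Claim: f(n) = n^2 + 3n − 3.

Base case: f(1) = 1, and 1^2 + 3·1 − 3 = 1.
Assume f(j) = j^2 + 3j − 3.
Then f(j+1) = f(j) + (2j + 4) = (j^2 + 3j − 3) + (2j + 4) = j^2 + 5j + 1,
and (j+1)^2 + 3·(j+1) − 3 = j^2 + 5j + 1.
This completes the inductive step, so f(n) = n^2 + 3n − 3 for all n ≥ 1.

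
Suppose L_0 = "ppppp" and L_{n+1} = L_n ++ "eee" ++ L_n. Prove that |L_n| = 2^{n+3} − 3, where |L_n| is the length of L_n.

Base case: |L_0| = 5, and 2^{0+3} − 3 = 5.
Assume |L_k| = 2^{k+3} − 3.
Then |L_{k+1}| = |L_k| + 3 + |L_k| = 2|L_k| + 3 = 2(2^{k+3} − 3) + 3 = 2^{k+1+3} − 6 + 3 = 2^{k+1+3} − 3.
By induction, |L_n| = 2^{n+3} − 3 for all n ≥ 0.

|L_n| = 2^{n+3} − 3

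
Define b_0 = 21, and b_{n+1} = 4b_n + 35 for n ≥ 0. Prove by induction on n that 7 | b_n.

Base case: b_0 = 21 = 7·3, so 7 | b_0.
Assume 7 | b_j, so b_j = 7t for some integer t.
Then b_{j+1} = 4b_j + 35 = 4·(7t) + 35 = 7(4t + 5), so 7 | b_{j+1}.
Hence 7 | b_n for every n ≥ 0, by induction.

7 | b_n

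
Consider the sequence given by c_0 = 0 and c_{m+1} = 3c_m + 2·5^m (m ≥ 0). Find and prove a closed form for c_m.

Claim: c_m = -3^m + 5^m.

Base case: c_0 = 0, and -3^0 + 5^0 = -1 + 1 = 0.
Assume c_k = -3^k + 5^k for some k ≥ 0.
Then c_{k+1} = 3c_k + 2·5^k = 3·(-3^k + 5^k) + 2·5^k = -3^{k+1} + 3·5^k + 2·5^k = -3^{k+1} + 5·5^k = -3^{k+1} + 5^{k+1}.
By induction, c_m = -3^m + 5^m for all m ≥ 0.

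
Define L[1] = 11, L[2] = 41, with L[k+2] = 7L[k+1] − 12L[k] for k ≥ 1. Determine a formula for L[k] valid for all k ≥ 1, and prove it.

Claim: L[k] = 3^k + 2·4^k.

Base cases: L[1] = 11 and 3^1 + 2·4^1 = 11; L[2] = 41 and 3^2 + 2·4^2 = 41.
Assume L[i] = 3^i + 2·4^i for all 1 ≤ i ≤ j, where j ≥ 2.
Then L[j+1] = 7L[j] − 12L[j−1] = 7·(3^j + 2·4^j) − 12·(3^{j−1} + 2·4^{j−1}) = (7·3 − 12)3^{j−1} + 2·(7·4 − 12)4^{j−1} = 9·3^{j−1} + 32·4^{j−1} = 3^{j+1} + 2·4^{j+1}.
So the formula holds for j+1, and by strong induction L[k] = 3^k + 2·4^k for all k ≥ 1.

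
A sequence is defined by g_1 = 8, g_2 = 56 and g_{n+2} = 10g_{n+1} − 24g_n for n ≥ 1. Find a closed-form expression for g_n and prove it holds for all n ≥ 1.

Claim: g_n = -4^n + 2·6^n.

Base cases: g_1 = 8 and -4^1 + 2·6^1 = 8; g_2 = 56 and -4^2 + 2·6^2 = 56.
Assume g_j = -4^j + 2·6^j for all 1 ≤ j ≤ r, where r ≥ 2.
Then g_{r+1} = 10g_r − 24g_{r−1} = 10·(-4^r + 2·6^r) − 24·(-4^{r−1} + 2·6^{r−1}) = -(10·4 − 24)4^{r−1} + 2·(10·6 − 24)6^{r−1} = -16·4^{r−1} + 72·6^{r−1} = -4^{r+1} + 2·6^{r+1}.
By strong induction, g_n = -4^n + 2·6^n for all n ≥ 1.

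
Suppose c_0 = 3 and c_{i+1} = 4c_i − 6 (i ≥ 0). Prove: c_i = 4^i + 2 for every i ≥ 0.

Base case: c_0 = 3, and 4^0 + 2 = 1 + 2 = 3.
Assume c_j = 4^j + 2 for some j ≥ 0.
Then c_{j+1} = 4c_j − 6 = 4·(4^j + 2) − 6 = 4^{j+1} + 8 − 6 = 4^{j+1} + 2.
So the formula holds for j+1, and by induction c_i = 4^i + 2 for all i ≥ 0.

c_i = 4^i + 2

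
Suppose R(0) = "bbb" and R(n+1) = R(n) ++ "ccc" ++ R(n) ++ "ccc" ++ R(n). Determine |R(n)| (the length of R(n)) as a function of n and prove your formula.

Claim: |R(n)| = 6·3^n − 3.

Base case: |R(0)| = 3, and 6·3^0 − 3 = 3.
Assume |R(r)| = 6·3^r − 3.
Then |R(r+1)| = 3|R(r)| + 6 = 3(6·3^r − 3) + 6 = 6·3^{r+1} − 9 + 6 = 6·3^{r+1} − 3.
Hence |R(n)| = 6·3^n − 3 for every n ≥ 0, by induction.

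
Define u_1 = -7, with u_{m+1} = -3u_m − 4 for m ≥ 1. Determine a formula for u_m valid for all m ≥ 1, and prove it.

Claim: u_m = 2·(-3)^m − 1.

Base case: u_1 = -7, and 2·(-3)^1 − 1 = -6 − 1 = -7.
Assume u_r = 2·(-3)^r − 1 for some r ≥ 1.
Then u_{r+1} = -3u_r − 4 = -3·(2·(-3)^r − 1) − 4 = -6·(-3)^r + 3 − 4 = 2·(-3)^{r+1} − 1.
So the formula holds for r+1, and by induction u_m = 2·(-3)^m − 1 for all m ≥ 1.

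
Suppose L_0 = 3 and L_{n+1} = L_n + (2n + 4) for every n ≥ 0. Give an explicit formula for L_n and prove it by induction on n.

Claim: L_n = n^2 + 3n + 3.

Base case: L_0 = 3, and 0^2 + 3·0 + 3 = 3.
Assume L_r = r^2 + 3r + 3.
Then L_{r+1} = L_r + (2r + 4) = (r^2 + 3r + 3) + (2r + 4) = r^2 + 5r + 7,
and (r+1)^2 + 3·(r+1) + 3 = r^2 + 5r + 7.
By induction, L_n = n^2 + 3n + 3 for all n ≥ 0.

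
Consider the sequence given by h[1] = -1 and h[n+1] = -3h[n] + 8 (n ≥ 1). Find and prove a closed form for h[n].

Claim: h[n] = (-3)^n + 2.

Base case: h[1] = -1, and (-3)^1 + 2 = -3 + 2 = -1.
Assume h[r] = (-3)^r + 2 for some r ≥ 1.
Then h[r+1] = -3h[r] + 8 = -3·((-3)^r + 2) + 8 = -3·(-3)^r − 6 + 8 = (-3)^{r+1} + 2.
By induction, h[n] = (-3)^n + 2 for all n ≥ 1.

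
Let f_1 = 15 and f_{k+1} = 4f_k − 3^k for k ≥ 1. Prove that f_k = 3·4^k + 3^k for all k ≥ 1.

Base case: f_1 = 15, and 3·4^1 + 3^1 = 12 + 3 = 15.
Assume f_r = 3·4^r + 3^r for some r ≥ 1.
Then f_{r+1} = 4f_r − 3^r = 4·(3·4^r + 3^r) − 3^r = 3·4^{r+1} + 4·3^r − 3^r = 3·4^{r+1} + 3·3^r = 3·4^{r+1} + 3^{r+1}.
By induction, f_k = 3·4^k + 3^k for all k ≥ 1.

f_k = 3·4^k + 3^k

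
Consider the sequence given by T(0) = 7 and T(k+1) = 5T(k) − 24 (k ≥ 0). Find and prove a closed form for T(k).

Claim: T(k) = 5^k + 6.

Base case: T(0) = 7, and 5^0 + 6 = 1 + 6 = 7.
Assume T(r) = 5^r + 6 for some r ≥ 0.
Then T(r+1) = 5T(r) − 24 = 5·(5^r + 6) − 24 = 5^{r+1} + 30 − 24 = 5^{r+1} + 6.
Hence T(k) = 5^k + 6 for every k ≥ 0, by induction.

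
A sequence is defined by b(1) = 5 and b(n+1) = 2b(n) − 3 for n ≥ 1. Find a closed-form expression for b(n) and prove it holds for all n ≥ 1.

Claim: b(n) = 2^n + 3.

Base case: b(1) = 5, and 2^1 + 3 = 2 + 3 = 5.
Assume b(k) = 2^k + 3 for some k ≥ 1.
Then b(k+1) = 2b(k) − 3 = 2·(2^k + 3) − 3 = 2^{k+1} + 6 − 3 = 2^{k+1} + 3.
This completes the inductive step, so b(n) = 2^n + 3 for all n ≥ 1.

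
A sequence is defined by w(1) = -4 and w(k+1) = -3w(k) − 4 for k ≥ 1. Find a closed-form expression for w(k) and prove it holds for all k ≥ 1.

Claim: w(k) = (-3)^k − 1.

Base case: w(1) = -4, and (-3)^1 − 1 = -3 − 1 = -4.
Assume w(r) = (-3)^r − 1 for some r ≥ 1.
Then w(r+1) = -3w(r) − 4 = -3·((-3)^r − 1) − 4 = -3·(-3)^r + 3 − 4 = (-3)^{r+1} − 1.
This completes the inductive step, so w(k) = (-3)^k − 1 for all k ≥ 1.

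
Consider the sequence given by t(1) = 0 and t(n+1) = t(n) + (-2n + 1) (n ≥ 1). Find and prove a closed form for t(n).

Claim: t(n) = -n^2 + 2n − 1.

Base case: t(1) = 0, and -1^2 + 2·1 − 1 = 0.
Assume t(j) = -j^2 + 2j − 1.
Then t(j+1) = t(j) + (-2j + 1) = (-j^2 + 2j − 1) + (-2j + 1) = -j^2,
and -(j+1)^2 + 2·(j+1) − 1 = -j^2.
Hence t(n) = -n^2 + 2n − 1 for every n ≥ 1, by induction.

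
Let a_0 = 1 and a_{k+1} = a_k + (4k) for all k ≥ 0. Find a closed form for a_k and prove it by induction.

Claim: a_k = 2k^2 − 2k + 1.

Base case: a_0 = 1, and 2·0^2 − 2·0 + 1 = 1.
Assume a_m = 2m^2 − 2m + 1.
Then a_{m+1} = a_m + (4m) = (2m^2 − 2m + 1) + (4m) = 2m^2 + 2m + 1,
and 2·(m+1)^2 − 2·(m+1) + 1 = 2m^2 + 2m + 1.
By induction, a_k = 2k^2 − 2k + 1 for all k ≥ 0.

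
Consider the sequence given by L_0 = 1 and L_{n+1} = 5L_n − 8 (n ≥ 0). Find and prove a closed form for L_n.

Claim: L_n = -5^n + 2.

Base case: L_0 = 1, and -5^0 + 2 = -1 + 2 = 1.
Assume L_r = -5^r + 2 for some r ≥ 0.
Then L_{r+1} = 5L_r − 8 = 5·(-5^r + 2) − 8 = -5^{r+1} + 10 − 8 = -5^{r+1} + 2.
By induction, L_n = -5^n + 2 for all n ≥ 0.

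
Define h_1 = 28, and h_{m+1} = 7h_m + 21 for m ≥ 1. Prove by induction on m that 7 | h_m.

Base case: h_1 = 28 = 7·4, so 7 | h_1.
Assume 7 | h_r, so h_r = 7t for some integer t.
Then h_{r+1} = 7h_r + 21 = 7·(7t) + 21 = 7(7t + 3), so 7 | h_{r+1}.
This completes the inductive step, so 7 | h_m for all m ≥ 1.

7 | h_m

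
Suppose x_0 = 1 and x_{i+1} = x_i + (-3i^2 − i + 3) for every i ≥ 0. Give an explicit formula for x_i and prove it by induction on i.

Claim: x_i = -i^3 + i^2 + 3i + 1.

Base case: x_0 = 1, and -0^3 + 0^2 + 3·0 + 1 = 1.
Assume x_r = -r^3 + r^2 + 3r + 1.
Then x_{r+1} = x_r + (-3r^2 − r + 3) = (-r^3 + r^2 + 3r + 1) + (-3r^2 − r + 3) = -r^3 − 2r^2 + 2r + 4,
and -(r+1)^3 + (r+1)^2 + 3·(r+1) + 1 = -r^3 − 2r^2 + 2r + 4.
Hence x_i = -i^3 + i^2 + 3i + 1 for every i ≥ 0, by induction.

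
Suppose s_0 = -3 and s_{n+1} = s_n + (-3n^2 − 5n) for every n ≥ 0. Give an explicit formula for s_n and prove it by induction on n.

Claim: s_n = -n^3 − n^2 + 2n − 3.

Base case: s_0 = -3, and -0^3 − 0^2 + 2·0 − 3 = -3.
Assume s_r = -r^3 − r^2 + 2r − 3.
Then s_{r+1} = s_r + (-3r^2 − 5r) = (-r^3 − r^2 + 2r − 3) + (-3r^2 − 5r) = -r^3 − 4r^2 − 3r − 3,
and -(r+1)^3 − (r+1)^2 + 2·(r+1) − 3 = -r^3 − 4r^2 − 3r − 3.
This completes the inductive step, so s_n = -n^3 − n^2 + 2n − 3 for all n ≥ 0.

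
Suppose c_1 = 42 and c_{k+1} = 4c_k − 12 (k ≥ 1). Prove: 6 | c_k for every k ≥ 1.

Base case: c_1 = 42 = 6·7, so 6 | c_1.
Assume 6 | c_j, so c_j = 6t for some integer t.
Then c_{j+1} = 4c_j − 12 = 4·(6t) − 12 = 6(4t − 2), so 6 | c_{j+1}.
So the property holds for j+1, and by induction 6 | c_k for all k ≥ 1.

6 | c_k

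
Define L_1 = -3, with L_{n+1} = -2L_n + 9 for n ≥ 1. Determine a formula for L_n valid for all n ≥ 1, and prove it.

Claim: L_n = 3·(-2)^n + 3.

Base case: L_1 = -3, and 3·(-2)^1 + 3 = -6 + 3 = -3.
Assume L_j = 3·(-2)^j + 3 for some j ≥ 1.
Then L_{j+1} = -2L_j + 9 = -2·(3·(-2)^j + 3) + 9 = -6·(-2)^j − 6 + 9 = 3·(-2)^{j+1} + 3.
So the formula holds for j+1, and by induction L_n = 3·(-2)^n + 3 for all n ≥ 1.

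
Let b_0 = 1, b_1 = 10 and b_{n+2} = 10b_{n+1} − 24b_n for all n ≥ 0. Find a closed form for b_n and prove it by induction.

Claim: b_n = 3·6^n − 2·4^n.

Base cases: b_0 = 1 and 3·6^0 − 2·4^0 = 1; b_1 = 10 and 3·6^1 − 2·4^1 = 10.
Assume b_j = 3·6^j − 2·4^j for all 0 ≤ j ≤ m, where m ≥ 1.
Then b_{m+1} = 10b_m − 24b_{m−1} = 10·(3·6^m − 2·4^m) − 24·(3·6^{m−1} − 2·4^{m−1}) = 3·(10·6 − 24)6^{m−1} − 2·(10·4 − 24)4^{m−1} = 108·6^{m−1} − 32·4^{m−1} = 3·6^{m+1} − 2·4^{m+1}.
This completes the inductive step, so b_n = 3·6^n − 2·4^n for all n ≥ 0.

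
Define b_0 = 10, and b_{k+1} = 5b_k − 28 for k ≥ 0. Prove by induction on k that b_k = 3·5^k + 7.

Base case: b_0 = 10, and 3·5^0 + 7 = 3 + 7 = 10.
Assume b_m = 3·5^m + 7 for some m ≥ 0.
Then b_{m+1} = 5b_m − 28 = 5·(3·5^m + 7) − 28 = 15·5^m + 35 − 28 = 3·5^{m+1} + 7.
By induction, b_k = 3·5^k + 7 for all k ≥ 0.

b_k = 3·5^k + 7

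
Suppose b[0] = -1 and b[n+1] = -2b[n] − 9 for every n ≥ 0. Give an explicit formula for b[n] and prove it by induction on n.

Claim: b[n] = 2·(-2)^n − 3.

Base case: b[0] = -1, and 2·(-2)^0 − 3 = 2 − 3 = -1.
Assume b[k] = 2·(-2)^k − 3 for some k ≥ 0.
Then b[k+1] = -2b[k] − 9 = -2·(2·(-2)^k − 3) − 9 = -4·(-2)^k + 6 − 9 = 2·(-2)^{k+1} − 3.
Hence b[n] = 2·(-2)^n − 3 for every n ≥ 0, by induction.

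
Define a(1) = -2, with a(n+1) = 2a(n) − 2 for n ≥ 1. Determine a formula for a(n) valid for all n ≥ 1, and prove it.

Claim: a(n) = -2^{n+1} + 2.

Base case: a(1) = -2, and -2^{1+1} + 2 = -4 + 2 = -2.
Assume a(j) = -2^{j+1} + 2 for some j ≥ 1.
Then a(j+1) = 2a(j) − 2 = 2·(-2^{j+1} + 2) − 2 = -2^{j+2} + 4 − 2 = -2^{j+2} + 2.
This completes the inductive step, so a(n) = -2^{n+1} + 2 for all n ≥ 1.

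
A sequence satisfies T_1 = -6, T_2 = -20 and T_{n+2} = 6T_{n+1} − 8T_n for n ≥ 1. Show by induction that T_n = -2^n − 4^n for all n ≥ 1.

Base cases: T_1 = -6 and -2^1 − 4^1 = -6; T_2 = -20 and -2^2 − 4^2 = -20.
Assume T_j = -2^j − 4^j for all 1 ≤ j ≤ m, where m ≥ 2.
Then T_{m+1} = 6T_m − 8T_{m−1} = 6·(-2^m − 4^m) − 8·(-2^{m−1} − 4^{m−1}) = -(6·2 − 8)2^{m−1} − (6·4 − 8)4^{m−1} = -4·2^{m−1} − 16·4^{m−1} = -2^{m+1} − 4^{m+1}.
This completes the inductive step, so T_n = -2^n − 4^n for all n ≥ 1.

T_n = -2^n − 4^n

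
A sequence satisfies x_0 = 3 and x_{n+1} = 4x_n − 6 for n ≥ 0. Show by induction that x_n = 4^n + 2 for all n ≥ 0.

Base case: x_0 = 3, and 4^0 + 2 = 1 + 2 = 3.
Assume x_k = 4^k + 2 for some k ≥ 0.
Then x_{k+1} = 4x_k − 6 = 4·(4^k + 2) − 6 = 4^{k+1} + 8 − 6 = 4^{k+1} + 2.
This completes the inductive step, so x_n = 4^n + 2 for all n ≥ 0.

x_n = 4^n + 2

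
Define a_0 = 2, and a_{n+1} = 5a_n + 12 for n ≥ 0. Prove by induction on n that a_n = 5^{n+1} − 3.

Base case: a_0 = 2, and 5^{0+1} − 3 = 5 − 3 = 2.
Assume a_m = 5^{m+1} − 3 for some m ≥ 0.
Then a_{m+1} = 5a_m + 12 = 5·(5^{m+1} − 3) + 12 = 5^{m+2} − 15 + 12 = 5^{m+2} − 3.
Hence a_n = 5^{n+1} − 3 for every n ≥ 0, by induction.

a_n = 5^{n+1} − 3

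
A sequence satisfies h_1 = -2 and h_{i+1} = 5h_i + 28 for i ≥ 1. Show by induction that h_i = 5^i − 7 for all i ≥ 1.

Base case: h_1 = -2, and 5^1 − 7 = 5 − 7 = -2.
Assume h_m = 5^m − 7 for some m ≥ 1.
Then h_{m+1} = 5h_m + 28 = 5·(5^m − 7) + 28 = 5^{m+1} − 35 + 28 = 5^{m+1} − 7.
By induction, h_i = 5^i − 7 for all i ≥ 1.

h_i = 5^i − 7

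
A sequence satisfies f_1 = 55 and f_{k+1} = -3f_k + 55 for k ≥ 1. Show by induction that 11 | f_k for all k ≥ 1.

Base case: f_1 = 55 = 11·5, so 11 | f_1.
Assume 11 | f_m, so f_m = 11t for some integer t.
Then f_{m+1} = -3f_m + 55 = -3·(11t) + 55 = 11(-3t + 5), so 11 | f_{m+1}.
So the property holds for m+1, and by induction 11 | f_k for all k ≥ 1.

11 | f_k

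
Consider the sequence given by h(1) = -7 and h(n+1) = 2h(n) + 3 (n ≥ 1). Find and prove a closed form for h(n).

Claim: h(n) = -2^{n+1} − 3.

Base case: h(1) = -7, and -2^{1+1} − 3 = -4 − 3 = -7.
Assume h(k) = -2^{k+1} − 3 for some k ≥ 1.
Then h(k+1) = 2h(k) + 3 = 2·(-2^{k+1} − 3) + 3 = -2^{k+2} − 6 + 3 = -2^{k+2} − 3.
This completes the inductive step, so h(n) = -2^{n+1} − 3 for all n ≥ 1.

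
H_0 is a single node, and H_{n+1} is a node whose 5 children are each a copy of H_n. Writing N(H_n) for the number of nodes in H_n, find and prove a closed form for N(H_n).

Claim: N(H_n) = (5^{n+1} − 1)/4.

Base case: N(H_0) = 1, and (5^{0+1} − 1)/4 = 1.
Assume N(H_m) = (5^{m+1} − 1)/4.
Then N(H_{m+1}) = 1 + 5N(H_m) = 1 + 5·(5^{m+1} − 1)/4 = 1 + (5^{m+2} − 5)/4 = (4 + 5^{m+2} − 5)/4 = (5^{m+2} − 1)/4.
So the formula holds for m+1, and by induction N(H_n) = (5^{n+1} − 1)/4 for all n ≥ 0.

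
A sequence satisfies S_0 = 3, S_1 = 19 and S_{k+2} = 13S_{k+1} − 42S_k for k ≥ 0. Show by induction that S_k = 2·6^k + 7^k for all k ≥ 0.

Base cases: S_0 = 3 and 2·6^0 + 7^0 = 3; S_1 = 19 and 2·6^1 + 7^1 = 19.
Assume S_i = 2·6^i + 7^i for all 0 ≤ i ≤ j, where j ≥ 1.
Then S_{j+1} = 13S_j − 42S_{j−1} = 13·(2·6^j + 7^j) − 42·(2·6^{j−1} + 7^{j−1}) = 2·(13·6 − 42)6^{j−1} + (13·7 − 42)7^{j−1} = 72·6^{j−1} + 49·7^{j−1} = 2·6^{j+1} + 7^{j+1}.
This completes the inductive step, so S_k = 2·6^k + 7^k for all k ≥ 0.

S_k = 2·6^k + 7^k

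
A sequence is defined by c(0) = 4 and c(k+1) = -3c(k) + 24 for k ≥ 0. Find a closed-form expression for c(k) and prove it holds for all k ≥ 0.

Claim: c(k) = -2·(-3)^k + 6.

Base case: c(0) = 4, and -2·(-3)^0 + 6 = -2 + 6 = 4.
Assume c(r) = -2·(-3)^r + 6 for some r ≥ 0.
Then c(r+1) = -3c(r) + 24 = -3·(-2·(-3)^r + 6) + 24 = 6·(-3)^r − 18 + 24 = -2·(-3)^{r+1} + 6.
Hence c(k) = -2·(-3)^k + 6 for every k ≥ 0, by induction.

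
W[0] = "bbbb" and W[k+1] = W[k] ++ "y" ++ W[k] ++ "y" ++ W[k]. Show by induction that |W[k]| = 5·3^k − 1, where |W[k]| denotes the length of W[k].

Base case: |W[0]| = 4, and 5·3^0 − 1 = 4.
Assume |W[m]| = 5·3^m − 1.
Then |W[m+1]| = 3|W[m]| + 2 = 3(5·3^m − 1) + 2 = 5·3^{m+1} − 3 + 2 = 5·3^{m+1} − 1.
By induction, |W[k]| = 5·3^k − 1 for all k ≥ 0.

|W[k]| = 5·3^k − 1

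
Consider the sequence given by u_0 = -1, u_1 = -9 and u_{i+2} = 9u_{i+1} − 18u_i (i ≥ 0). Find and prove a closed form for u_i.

Claim: u_i = 3^i − 2·6^i.

Base cases: u_0 = -1 and 3^0 − 2·6^0 = -1; u_1 = -9 and 3^1 − 2·6^1 = -9.
Assume u_j = 3^j − 2·6^j for all 0 ≤ j ≤ m, where m ≥ 1.
Then u_{m+1} = 9u_m − 18u_{m−1} = 9·(3^m − 2·6^m) − 18·(3^{m−1} − 2·6^{m−1}) = (9·3 − 18)3^{m−1} − 2·(9·6 − 18)6^{m−1} = 9·3^{m−1} − 72·6^{m−1} = 3^{m+1} − 2·6^{m+1}.
By strong induction, u_i = 3^i − 2·6^i for all i ≥ 0.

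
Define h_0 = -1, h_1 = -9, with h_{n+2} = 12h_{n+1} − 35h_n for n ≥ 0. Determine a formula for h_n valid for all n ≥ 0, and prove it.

Claim: h_n = 5^n − 2·7^n.

Base cases: h_0 = -1 and 5^0 − 2·7^0 = -1; h_1 = -9 and 5^1 − 2·7^1 = -9.
Assume h_i = 5^i − 2·7^i for all 0 ≤ i ≤ j, where j ≥ 1.
Then h_{j+1} = 12h_j − 35h_{j−1} = 12·(5^j − 2·7^j) − 35·(5^{j−1} − 2·7^{j−1}) = (12·5 − 35)5^{j−1} − 2·(12·7 − 35)7^{j−1} = 25·5^{j−1} − 98·7^{j−1} = 5^{j+1} − 2·7^{j+1}.
By strong induction, h_n = 5^n − 2·7^n for all n ≥ 0.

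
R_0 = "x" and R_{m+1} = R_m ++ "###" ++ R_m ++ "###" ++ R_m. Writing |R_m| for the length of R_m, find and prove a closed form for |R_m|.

Claim: |R_m| = 4·3^m − 3.

Base case: |R_0| = 1, and 4·3^0 − 3 = 1.
Assume |R_r| = 4·3^r − 3.
Then |R_{r+1}| = 3|R_r| + 6 = 3(4·3^r − 3) + 6 = 4·3^{r+1} − 9 + 6 = 4·3^{r+1} − 3.
By induction, |R_m| = 4·3^m − 3 for all m ≥ 0.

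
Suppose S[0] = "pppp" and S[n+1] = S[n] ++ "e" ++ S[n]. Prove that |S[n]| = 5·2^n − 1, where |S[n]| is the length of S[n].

Base case: |S[0]| = 4, and 5·2^0 − 1 = 4.
Assume |S[j]| = 5·2^j − 1.
Then |S[j+1]| = |S[j]| + 1 + |S[j]| = 2|S[j]| + 1 = 2(5·2^j − 1) + 1 = 5·2^{j+1} − 2 + 1 = 5·2^{j+1} − 1.
So the formula holds for j+1, and by induction |S[n]| = 5·2^n − 1 for all n ≥ 0.

|S[n]| = 5·2^n − 1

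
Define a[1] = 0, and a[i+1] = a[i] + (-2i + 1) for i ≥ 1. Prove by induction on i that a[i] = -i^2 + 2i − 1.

Base case: a[1] = 0, and -1^2 + 2·1 − 1 = 0.
Assume a[k] = -k^2 + 2k − 1.
Then a[k+1] = a[k] + (-2k + 1) = (-k^2 + 2k − 1) + (-2k + 1) = -k^2,
and -(k+1)^2 + 2·(k+1) − 1 = -k^2.
By induction, a[i] = -i^2 + 2i − 1 for all i ≥ 1.

a[i] = -i^2 + 2i − 1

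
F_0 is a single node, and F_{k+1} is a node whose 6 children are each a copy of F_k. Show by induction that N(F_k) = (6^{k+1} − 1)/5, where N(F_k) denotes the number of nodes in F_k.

Base case: N(F_0) = 1, and (6^{0+1} − 1)/5 = 1.
Assume N(F_j) = (6^{j+1} − 1)/5.
Then N(F_{j+1}) = 1 + 6N(F_j) = 1 + 6·(6^{j+1} − 1)/5 = 1 + (6^{j+2} − 6)/5 = (5 + 6^{j+2} − 6)/5 = (6^{j+2} − 1)/5.
This completes the inductive step, so N(F_k) = (6^{k+1} − 1)/5 for all k ≥ 0.

N(F_k) = (6^{k+1} − 1)/5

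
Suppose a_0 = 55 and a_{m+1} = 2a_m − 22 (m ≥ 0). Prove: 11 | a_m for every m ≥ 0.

Base case: a_0 = 55 = 11·5, so 11 | a_0.
Assume 11 | a_k, so a_k = 11t for some integer t.
Then a_{k+1} = 2a_k − 22 = 2·(11t) − 22 = 11(2t − 2), so 11 | a_{k+1}.
By induction, 11 | a_m for all m ≥ 0.

11 | a_m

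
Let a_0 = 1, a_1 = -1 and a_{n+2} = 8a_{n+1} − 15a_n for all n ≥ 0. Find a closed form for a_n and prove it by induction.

Claim: a_n = 3·3^n − 2·5^n.

Base cases: a_0 = 1 and 3·3^0 − 2·5^0 = 1; a_1 = -1 and 3·3^1 − 2·5^1 = -1.
Assume a_j = 3·3^j − 2·5^j for all 0 ≤ j ≤ r, where r ≥ 1.
Then a_{r+1} = 8a_r − 15a_{r−1} = 8·(3·3^r − 2·5^r) − 15·(3·3^{r−1} − 2·5^{r−1}) = 3·(8·3 − 15)3^{r−1} − 2·(8·5 − 15)5^{r−1} = 27·3^{r−1} − 50·5^{r−1} = 3·3^{r+1} − 2·5^{r+1}.
This completes the inductive step, so a_n = 3·3^n − 2·5^n for all n ≥ 0.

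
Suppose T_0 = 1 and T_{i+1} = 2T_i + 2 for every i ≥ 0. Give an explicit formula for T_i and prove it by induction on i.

Claim: T_i = 3·2^i − 2.

Base case: T_0 = 1, and 3·2^0 − 2 = 3 − 2 = 1.
Assume T_j = 3·2^j − 2 for some j ≥ 0.
Then T_{j+1} = 2T_j + 2 = 2·(3·2^j − 2) + 2 = 6·2^j − 4 + 2 = 3·2^{j+1} − 2.
Hence T_i = 3·2^i − 2 for every i ≥ 0, by induction.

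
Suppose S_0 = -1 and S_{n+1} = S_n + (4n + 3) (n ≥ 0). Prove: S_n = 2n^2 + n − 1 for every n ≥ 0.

Base case: S_0 = -1, and 2·0^2 + 0 − 1 = -1.
Assume S_m = 2m^2 + m − 1.
Then S_{m+1} = S_m + (4m + 3) = (2m^2 + m − 1) + (4m + 3) = 2m^2 + 5m + 2,
and 2·(m+1)^2 + (m+1) − 1 = 2m^2 + 5m + 2.
This completes the inductive step, so S_n = 2n^2 + n − 1 for all n ≥ 0.

S_n = 2n^2 + n − 1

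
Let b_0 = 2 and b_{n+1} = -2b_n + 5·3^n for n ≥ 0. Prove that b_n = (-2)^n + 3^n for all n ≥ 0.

Base case: b_0 = 2, and (-2)^0 + 3^0 = 1 + 1 = 2.
Assume b_j = (-2)^j + 3^j for some j ≥ 0.
Then b_{j+1} = -2b_j + 5·3^j = -2·((-2)^j + 3^j) + 5·3^j = (-2)^{j+1} − 2·3^j + 5·3^j = (-2)^{j+1} + 3·3^j = (-2)^{j+1} + 3^{j+1}.
By induction, b_n = (-2)^n + 3^n for all n ≥ 0.

b_n = (-2)^n + 3^n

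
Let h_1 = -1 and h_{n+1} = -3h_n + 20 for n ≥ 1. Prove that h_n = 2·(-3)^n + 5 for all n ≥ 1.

Base case: h_1 = -1, and 2·(-3)^1 + 5 = -6 + 5 = -1.
Assume h_r = 2·(-3)^r + 5 for some r ≥ 1.
Then h_{r+1} = -3h_r + 20 = -3·(2·(-3)^r + 5) + 20 = -6·(-3)^r − 15 + 20 = 2·(-3)^{r+1} + 5.
This completes the inductive step, so h_n = 2·(-3)^n + 5 for all n ≥ 1.

h_n = 2·(-3)^n + 5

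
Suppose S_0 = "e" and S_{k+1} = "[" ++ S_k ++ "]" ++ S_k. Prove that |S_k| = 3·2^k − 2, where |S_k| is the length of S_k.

Base case: |S_0| = 1, and 3·2^0 − 2 = 1.
Assume |S_j| = 3·2^j − 2.
Then |S_{j+1}| = 1 + |S_j| + 1 + |S_j| = 2|S_j| + 2 = 2(3·2^j − 2) + 2 = 3·2^{j+1} − 4 + 2 = 3·2^{j+1} − 2.
Hence |S_k| = 3·2^k − 2 for every k ≥ 0, by induction.

|S_k| = 3·2^k − 2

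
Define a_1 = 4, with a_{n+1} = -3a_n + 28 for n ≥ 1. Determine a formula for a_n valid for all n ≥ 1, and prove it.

Claim: a_n = (-3)^n + 7.

Base case: a_1 = 4, and (-3)^1 + 7 = -3 + 7 = 4.
Assume a_m = (-3)^m + 7 for some m ≥ 1.
Then a_{m+1} = -3a_m + 28 = -3·((-3)^m + 7) + 28 = -3·(-3)^m − 21 + 28 = (-3)^{m+1} + 7.
By induction, a_n = (-3)^n + 7 for all n ≥ 1.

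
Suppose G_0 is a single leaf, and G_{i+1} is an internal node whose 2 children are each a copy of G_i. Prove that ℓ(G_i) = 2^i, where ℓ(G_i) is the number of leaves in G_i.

Base case: ℓ(G_0) = 1, and 2^0 = 1.
Assume ℓ(G_k) = 2^k.
Then ℓ(G_{k+1}) = 2·ℓ(G_k) = 2·2^k = 2^{k+1}.
This completes the inductive step, so ℓ(G_i) = 2^i for all i ≥ 0.

ℓ(G_i) = 2^i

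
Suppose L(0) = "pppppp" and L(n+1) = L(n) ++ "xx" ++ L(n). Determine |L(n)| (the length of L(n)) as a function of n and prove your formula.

Claim: |L(n)| = 2^{n+3} − 2.

Base case: |L(0)| = 6, and 2^{0+3} − 2 = 6.
Assume |L(m)| = 2^{m+3} − 2.
Then |L(m+1)| = |L(m)| + 2 + |L(m)| = 2|L(m)| + 2 = 2(2^{m+3} − 2) + 2 = 2^{m+1+3} − 4 + 2 = 2^{m+1+3} − 2.
So the formula holds for m+1, and by induction |L(n)| = 2^{n+3} − 2 for all n ≥ 0.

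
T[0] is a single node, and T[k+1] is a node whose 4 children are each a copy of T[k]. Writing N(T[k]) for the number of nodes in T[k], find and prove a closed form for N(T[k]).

Claim: N(T[k]) = (4^{k+1} − 1)/3.

Base case: N(T[0]) = 1, and (4^{0+1} − 1)/3 = 1.
Assume N(T[r]) = (4^{r+1} − 1)/3.
Then N(T[r+1]) = 1 + 4N(T[r]) = 1 + 4·(4^{r+1} − 1)/3 = 1 + (4^{r+2} − 4)/3 = (3 + 4^{r+2} − 4)/3 = (4^{r+2} − 1)/3.
So the formula holds for r+1, and by induction N(T[k]) = (4^{k+1} − 1)/3 for all k ≥ 0.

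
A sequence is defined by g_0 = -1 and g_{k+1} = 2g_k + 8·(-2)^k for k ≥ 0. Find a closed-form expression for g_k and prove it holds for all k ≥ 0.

Claim: g_k = 2^k − 2·(-2)^k.

Base case: g_0 = -1, and 2^0 − 2·(-2)^0 = 1 − 2 = -1.
Assume g_j = 2^j − 2·(-2)^j for some j ≥ 0.
Then g_{j+1} = 2g_j + 8·(-2)^j = 2·(2^j − 2·(-2)^j) + 8·(-2)^j = 2^{j+1} − 4·(-2)^j + 8·(-2)^j = 2^{j+1} + 4·(-2)^j = 2^{j+1} − 2·(-2)^{j+1}.
Hence g_k = 2^k − 2·(-2)^k for every k ≥ 0, by induction.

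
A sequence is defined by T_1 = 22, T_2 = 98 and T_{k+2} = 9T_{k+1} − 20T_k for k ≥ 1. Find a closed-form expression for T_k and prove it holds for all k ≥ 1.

Claim: T_k = 3·4^k + 2·5^k.

Base cases: T_1 = 22 and 3·4^1 + 2·5^1 = 22; T_2 = 98 and 3·4^2 + 2·5^2 = 98.
Assume T_i = 3·4^i + 2·5^i for all 1 ≤ i ≤ j, where j ≥ 2.
Then T_{j+1} = 9T_j − 20T_{j−1} = 9·(3·4^j + 2·5^j) − 20·(3·4^{j−1} + 2·5^{j−1}) = 3·(9·4 − 20)4^{j−1} + 2·(9·5 − 20)5^{j−1} = 48·4^{j−1} + 50·5^{j−1} = 3·4^{j+1} + 2·5^{j+1}.
By strong induction, T_k = 3·4^k + 2·5^k for all k ≥ 1.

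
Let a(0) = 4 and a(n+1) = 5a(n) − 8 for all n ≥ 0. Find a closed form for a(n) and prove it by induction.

Claim: a(n) = 2·5^n + 2.

Base case: a(0) = 4, and 2·5^0 + 2 = 2 + 2 = 4.
Assume a(r) = 2·5^r + 2 for some r ≥ 0.
Then a(r+1) = 5a(r) − 8 = 5·(2·5^r + 2) − 8 = 10·5^r + 10 − 8 = 2·5^{r+1} + 2.
By induction, a(n) = 2·5^n + 2 for all n ≥ 0.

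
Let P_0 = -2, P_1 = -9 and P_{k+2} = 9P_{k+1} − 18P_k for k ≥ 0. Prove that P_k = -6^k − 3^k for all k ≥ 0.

Base cases: P_0 = -2 and -6^0 − 3^0 = -2; P_1 = -9 and -6^1 − 3^1 = -9.
Assume P_j = -6^j − 3^j for all 0 ≤ j ≤ r, where r ≥ 1.
Then P_{r+1} = 9P_r − 18P_{r−1} = 9·(-6^r − 3^r) − 18·(-6^{r−1} − 3^{r−1}) = -(9·6 − 18)6^{r−1} − (9·3 − 18)3^{r−1} = -36·6^{r−1} − 9·3^{r−1} = -6^{r+1} − 3^{r+1}.
Hence P_k = -6^k − 3^k for every k ≥ 0, by strong induction.

P_k = -6^k − 3^k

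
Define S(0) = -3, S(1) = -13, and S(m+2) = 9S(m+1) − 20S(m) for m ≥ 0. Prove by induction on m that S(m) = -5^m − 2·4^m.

Base cases: S(0) = -3 and -5^0 − 2·4^0 = -3; S(1) = -13 and -5^1 − 2·4^1 = -13.
Assume S(i) = -5^i − 2·4^i for all 0 ≤ i ≤ j, where j ≥ 1.
Then S(j+1) = 9S(j) − 20S(j−1) = 9·(-5^j − 2·4^j) − 20·(-5^{j−1} − 2·4^{j−1}) = -(9·5 − 20)5^{j−1} − 2·(9·4 − 20)4^{j−1} = -25·5^{j−1} − 32·4^{j−1} = -5^{j+1} − 2·4^{j+1}.
So the formula holds for j+1, and by strong induction S(m) = -5^m − 2·4^m for all m ≥ 0.

S(m) = -5^m − 2·4^m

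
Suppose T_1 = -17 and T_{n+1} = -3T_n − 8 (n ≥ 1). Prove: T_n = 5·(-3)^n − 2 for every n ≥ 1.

Base case: T_1 = -17, and 5·(-3)^1 − 2 = -15 − 2 = -17.
Assume T_j = 5·(-3)^j − 2 for some j ≥ 1.
Then T_{j+1} = -3T_j − 8 = -3·(5·(-3)^j − 2) − 8 = -15·(-3)^j + 6 − 8 = 5·(-3)^{j+1} − 2.
Hence T_n = 5·(-3)^n − 2 for every n ≥ 1, by induction.

T_n = 5·(-3)^n − 2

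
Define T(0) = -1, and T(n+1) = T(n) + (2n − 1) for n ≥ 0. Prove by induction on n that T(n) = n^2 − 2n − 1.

Base case: T(0) = -1, and 0^2 − 2·0 − 1 = -1.
Assume T(r) = r^2 − 2r − 1.
Then T(r+1) = T(r) + (2r − 1) = (r^2 − 2r − 1) + (2r − 1) = r^2 − 2,
and (r+1)^2 − 2·(r+1) − 1 = r^2 − 2.
By induction, T(n) = n^2 − 2n − 1 for all n ≥ 0.

T(n) = n^2 − 2n − 1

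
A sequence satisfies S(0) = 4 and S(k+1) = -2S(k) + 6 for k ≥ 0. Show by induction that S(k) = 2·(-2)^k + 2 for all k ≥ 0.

Base case: S(0) = 4, and 2·(-2)^0 + 2 = 2 + 2 = 4.
Assume S(j) = 2·(-2)^j + 2 for some j ≥ 0.
Then S(j+1) = -2S(j) + 6 = -2·(2·(-2)^j + 2) + 6 = -4·(-2)^j − 4 + 6 = 2·(-2)^{j+1} + 2.
Hence S(k) = 2·(-2)^k + 2 for every k ≥ 0, by induction.

S(k) = 2·(-2)^k + 2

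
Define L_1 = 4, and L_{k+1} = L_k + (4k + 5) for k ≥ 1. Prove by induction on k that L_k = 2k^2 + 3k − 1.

Base case: L_1 = 4, and 2·1^2 + 3·1 − 1 = 4.
Assume L_m = 2m^2 + 3m − 1.
Then L_{m+1} = L_m + (4m + 5) = (2m^2 + 3m − 1) + (4m + 5) = 2m^2 + 7m + 4,
and 2·(m+1)^2 + 3·(m+1) − 1 = 2m^2 + 7m + 4.
Hence L_k = 2k^2 + 3k − 1 for every k ≥ 1, by induction.

L_k = 2k^2 + 3k − 1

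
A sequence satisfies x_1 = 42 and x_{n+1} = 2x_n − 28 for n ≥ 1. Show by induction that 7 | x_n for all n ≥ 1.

Base case: x_1 = 42 = 7·6, so 7 | x_1.
Assume 7 | x_m, so x_m = 7t for some integer t.
Then x_{m+1} = 2x_m − 28 = 2·(7t) − 28 = 7(2t − 4), so 7 | x_{m+1}.
By induction, 7 | x_n for all n ≥ 1.

7 | x_n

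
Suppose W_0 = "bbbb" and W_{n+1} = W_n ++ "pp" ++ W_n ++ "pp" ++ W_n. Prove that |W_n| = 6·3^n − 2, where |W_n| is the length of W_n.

Base case: |W_0| = 4, and 6·3^0 − 2 = 4.
Assume |W_r| = 6·3^r − 2.
Then |W_{r+1}| = 3|W_r| + 4 = 3(6·3^r − 2) + 4 = 6·3^{r+1} − 6 + 4 = 6·3^{r+1} − 2.
By induction, |W_n| = 6·3^n − 2 for all n ≥ 0.

|W_n| = 6·3^n − 2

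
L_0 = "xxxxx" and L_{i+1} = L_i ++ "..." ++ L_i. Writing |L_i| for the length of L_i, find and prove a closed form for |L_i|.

Claim: |L_i| = 2^{i+3} − 3.

Base case: |L_0| = 5, and 2^{0+3} − 3 = 5.
Assume |L_r| = 2^{r+3} − 3.
Then |L_{r+1}| = |L_r| + 3 + |L_r| = 2|L_r| + 3 = 2(2^{r+3} − 3) + 3 = 2^{r+1+3} − 6 + 3 = 2^{r+1+3} − 3.
Hence |L_i| = 2^{i+3} − 3 for every i ≥ 0, by induction.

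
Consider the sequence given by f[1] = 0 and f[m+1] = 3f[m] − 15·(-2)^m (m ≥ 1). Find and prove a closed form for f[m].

Claim: f[m] = 2·3^m + 3·(-2)^m.

Base case: f[1] = 0, and 2·3^1 + 3·(-2)^1 = 6 − 6 = 0.
Assume f[k] = 2·3^k + 3·(-2)^k for some k ≥ 1.
Then f[k+1] = 3f[k] − 15·(-2)^k = 3·(2·3^k + 3·(-2)^k) − 15·(-2)^k = 2·3^{k+1} + 9·(-2)^k − 15·(-2)^k = 2·3^{k+1} − 6·(-2)^k = 2·3^{k+1} + 3·(-2)^{k+1}.
Hence f[m] = 2·3^m + 3·(-2)^m for every m ≥ 1, by induction.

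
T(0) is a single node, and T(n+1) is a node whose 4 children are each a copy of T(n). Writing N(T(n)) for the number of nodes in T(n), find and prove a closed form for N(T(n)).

Claim: N(T(n)) = (4^{n+1} − 1)/3.

Base case: N(T(0)) = 1, and (4^{0+1} − 1)/3 = 1.
Assume N(T(m)) = (4^{m+1} − 1)/3.
Then N(T(m+1)) = 1 + 4N(T(m)) = 1 + 4·(4^{m+1} − 1)/3 = 1 + (4^{m+2} − 4)/3 = (3 + 4^{m+2} − 4)/3 = (4^{m+2} − 1)/3.
Hence N(T(n)) = (4^{n+1} − 1)/3 for every n ≥ 0, by induction.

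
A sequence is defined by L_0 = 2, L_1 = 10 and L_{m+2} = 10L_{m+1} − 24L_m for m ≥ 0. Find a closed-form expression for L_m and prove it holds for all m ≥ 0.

Claim: L_m = 4^m + 6^m.

Base cases: L_0 = 2 and 4^0 + 6^0 = 2; L_1 = 10 and 4^1 + 6^1 = 10.
Assume L_j = 4^j + 6^j for all 0 ≤ j ≤ k, where k ≥ 1.
Then L_{k+1} = 10L_k − 24L_{k−1} = 10·(4^k + 6^k) − 24·(4^{k−1} + 6^{k−1}) = (10·4 − 24)4^{k−1} + (10·6 − 24)6^{k−1} = 16·4^{k−1} + 36·6^{k−1} = 4^{k+1} + 6^{k+1}.
Hence L_m = 4^m + 6^m for every m ≥ 0, by strong induction.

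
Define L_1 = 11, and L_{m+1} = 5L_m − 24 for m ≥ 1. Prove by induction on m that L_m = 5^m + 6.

Base case: L_1 = 11, and 5^1 + 6 = 5 + 6 = 11.
Assume L_j = 5^j + 6 for some j ≥ 1.
Then L_{j+1} = 5L_j − 24 = 5·(5^j + 6) − 24 = 5^{j+1} + 30 − 24 = 5^{j+1} + 6.
So the formula holds for j+1, and by induction L_m = 5^m + 6 for all m ≥ 1.

L_m = 5^m + 6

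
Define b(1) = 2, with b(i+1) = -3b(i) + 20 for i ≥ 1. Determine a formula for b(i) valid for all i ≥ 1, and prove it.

Claim: b(i) = (-3)^i + 5.

Base case: b(1) = 2, and (-3)^1 + 5 = -3 + 5 = 2.
Assume b(r) = (-3)^r + 5 for some r ≥ 1.
Then b(r+1) = -3b(r) + 20 = -3·((-3)^r + 5) + 20 = -3·(-3)^r − 15 + 20 = (-3)^{r+1} + 5.
This completes the inductive step, so b(i) = (-3)^i + 5 for all i ≥ 1.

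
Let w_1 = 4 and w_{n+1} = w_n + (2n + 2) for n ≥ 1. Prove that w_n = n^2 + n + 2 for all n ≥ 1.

Base case: w_1 = 4, and 1^2 + 1 + 2 = 4.
Assume w_k = k^2 + k + 2.
Then w_{k+1} = w_k + (2k + 2) = (k^2 + k + 2) + (2k + 2) = k^2 + 3k + 4,
and (k+1)^2 + (k+1) + 2 = k^2 + 3k + 4.
By induction, w_n = n^2 + n + 2 for all n ≥ 1.

w_n = n^2 + n + 2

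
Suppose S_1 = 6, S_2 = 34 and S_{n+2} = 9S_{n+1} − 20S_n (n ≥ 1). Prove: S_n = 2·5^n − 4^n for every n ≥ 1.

Base cases: S_1 = 6 and 2·5^1 − 4^1 = 6; S_2 = 34 and 2·5^2 − 4^2 = 34.
Assume S_j = 2·5^j − 4^j for all 1 ≤ j ≤ m, where m ≥ 2.
Then S_{m+1} = 9S_m − 20S_{m−1} = 9·(2·5^m − 4^m) − 20·(2·5^{m−1} − 4^{m−1}) = 2·(9·5 − 20)5^{m−1} − (9·4 − 20)4^{m−1} = 50·5^{m−1} − 16·4^{m−1} = 2·5^{m+1} − 4^{m+1}.
Hence S_n = 2·5^n − 4^n for every n ≥ 1, by strong induction.

S_n = 2·5^n − 4^n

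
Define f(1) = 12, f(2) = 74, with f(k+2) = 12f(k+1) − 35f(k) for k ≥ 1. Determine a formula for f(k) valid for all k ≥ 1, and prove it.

Claim: f(k) = 7^k + 5^k.

Base cases: f(1) = 12 and 7^1 + 5^1 = 12; f(2) = 74 and 7^2 + 5^2 = 74.
Assume f(i) = 7^i + 5^i for all 1 ≤ i ≤ j, where j ≥ 2.
Then f(j+1) = 12f(j) − 35f(j−1) = 12·(7^j + 5^j) − 35·(7^{j−1} + 5^{j−1}) = (12·7 − 35)7^{j−1} + (12·5 − 35)5^{j−1} = 49·7^{j−1} + 25·5^{j−1} = 7^{j+1} + 5^{j+1}.
By strong induction, f(k) = 7^k + 5^k for all k ≥ 1.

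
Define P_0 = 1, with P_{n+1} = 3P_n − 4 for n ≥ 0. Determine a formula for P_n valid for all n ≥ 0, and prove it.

Claim: P_n = -3^n + 2.

Base case: P_0 = 1, and -3^0 + 2 = -1 + 2 = 1.
Assume P_m = -3^m + 2 for some m ≥ 0.
Then P_{m+1} = 3P_m − 4 = 3·(-3^m + 2) − 4 = -3^{m+1} + 6 − 4 = -3^{m+1} + 2.
So the formula holds for m+1, and by induction P_n = -3^n + 2 for all n ≥ 0.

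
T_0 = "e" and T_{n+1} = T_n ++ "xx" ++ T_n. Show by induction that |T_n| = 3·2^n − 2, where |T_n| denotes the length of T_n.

Base case: |T_0| = 1, and 3·2^0 − 2 = 1.
Assume |T_j| = 3·2^j − 2.
Then |T_{j+1}| = |T_j| + 2 + |T_j| = 2|T_j| + 2 = 2(3·2^j − 2) + 2 = 3·2^{j+1} − 4 + 2 = 3·2^{j+1} − 2.
Hence |T_n| = 3·2^n − 2 for every n ≥ 0, by induction.

|T_n| = 3·2^n − 2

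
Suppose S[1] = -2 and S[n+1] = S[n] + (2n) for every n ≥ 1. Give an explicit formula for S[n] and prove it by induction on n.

Claim: S[n] = n^2 − n − 2.

Base case: S[1] = -2, and 1^2 − 1 − 2 = -2.
Assume S[m] = m^2 − m − 2.
Then S[m+1] = S[m] + (2m) = (m^2 − m − 2) + (2m) = m^2 + m − 2,
and (m+1)^2 − (m+1) − 2 = m^2 + m − 2.
By induction, S[n] = n^2 − n − 2 for all n ≥ 1.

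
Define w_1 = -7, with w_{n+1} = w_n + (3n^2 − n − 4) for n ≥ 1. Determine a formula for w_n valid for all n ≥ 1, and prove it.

Claim: w_n = n^3 − 2n^2 − 3n − 3.

Base case: w_1 = -7, and 1^3 − 2·1^2 − 3·1 − 3 = -7.
Assume w_r = r^3 − 2r^2 − 3r − 3.
Then w_{r+1} = w_r + (3r^2 − r − 4) = (r^3 − 2r^2 − 3r − 3) + (3r^2 − r − 4) = r^3 + r^2 − 4r − 7,
and (r+1)^3 − 2·(r+1)^2 − 3·(r+1) − 3 = r^3 + r^2 − 4r − 7.
By induction, w_n = n^3 − 2n^2 − 3n − 3 for all n ≥ 1.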